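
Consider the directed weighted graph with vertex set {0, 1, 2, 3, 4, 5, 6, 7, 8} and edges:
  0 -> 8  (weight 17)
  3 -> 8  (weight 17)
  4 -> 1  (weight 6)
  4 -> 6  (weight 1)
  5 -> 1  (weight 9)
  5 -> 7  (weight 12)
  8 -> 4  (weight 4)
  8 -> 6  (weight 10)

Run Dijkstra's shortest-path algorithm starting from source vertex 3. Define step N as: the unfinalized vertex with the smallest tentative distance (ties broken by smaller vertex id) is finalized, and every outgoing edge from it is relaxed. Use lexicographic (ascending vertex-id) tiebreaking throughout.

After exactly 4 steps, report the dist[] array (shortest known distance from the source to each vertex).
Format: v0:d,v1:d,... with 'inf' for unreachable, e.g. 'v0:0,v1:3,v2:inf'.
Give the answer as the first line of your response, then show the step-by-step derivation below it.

v0:inf,v1:27,v2:inf,v3:0,v4:21,v5:inf,v6:22,v7:inf,v8:17

step 1: dist = v0:inf,v1:inf,v2:inf,v3:0,v4:inf,v5:inf,v6:inf,v7:inf,v8:17
step 2: dist = v0:inf,v1:inf,v2:inf,v3:0,v4:21,v5:inf,v6:27,v7:inf,v8:17
step 3: dist = v0:inf,v1:27,v2:inf,v3:0,v4:21,v5:inf,v6:22,v7:inf,v8:17
step 4: dist = v0:inf,v1:27,v2:inf,v3:0,v4:21,v5:inf,v6:22,v7:inf,v8:17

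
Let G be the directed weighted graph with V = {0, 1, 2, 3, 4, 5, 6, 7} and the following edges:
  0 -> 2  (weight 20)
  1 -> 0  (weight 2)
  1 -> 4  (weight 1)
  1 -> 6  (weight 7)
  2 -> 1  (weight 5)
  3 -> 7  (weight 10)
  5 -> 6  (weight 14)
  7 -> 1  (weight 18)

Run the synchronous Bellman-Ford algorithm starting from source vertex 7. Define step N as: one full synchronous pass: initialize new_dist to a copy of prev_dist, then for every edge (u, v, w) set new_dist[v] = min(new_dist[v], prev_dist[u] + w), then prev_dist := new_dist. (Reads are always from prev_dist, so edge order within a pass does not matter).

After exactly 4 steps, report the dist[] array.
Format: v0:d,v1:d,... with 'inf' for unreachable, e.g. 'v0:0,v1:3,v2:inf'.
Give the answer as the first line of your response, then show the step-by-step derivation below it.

v0:20,v1:18,v2:40,v3:inf,v4:19,v5:inf,v6:25,v7:0

step 1: dist = v0:inf,v1:18,v2:inf,v3:inf,v4:inf,v5:inf,v6:inf,v7:0
step 2: dist = v0:20,v1:18,v2:inf,v3:inf,v4:19,v5:inf,v6:25,v7:0
step 3: dist = v0:20,v1:18,v2:40,v3:inf,v4:19,v5:inf,v6:25,v7:0
step 4: dist = v0:20,v1:18,v2:40,v3:inf,v4:19,v5:inf,v6:25,v7:0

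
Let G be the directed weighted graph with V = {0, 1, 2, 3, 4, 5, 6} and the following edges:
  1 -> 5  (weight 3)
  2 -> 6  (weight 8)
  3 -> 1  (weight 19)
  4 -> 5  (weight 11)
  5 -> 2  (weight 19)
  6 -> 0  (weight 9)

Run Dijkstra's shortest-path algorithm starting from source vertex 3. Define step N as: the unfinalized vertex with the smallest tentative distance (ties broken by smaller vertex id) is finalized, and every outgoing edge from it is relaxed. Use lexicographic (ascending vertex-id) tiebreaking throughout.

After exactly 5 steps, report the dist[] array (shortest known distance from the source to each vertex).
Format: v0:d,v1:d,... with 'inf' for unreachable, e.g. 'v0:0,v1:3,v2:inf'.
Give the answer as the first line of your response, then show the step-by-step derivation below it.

v0:58,v1:19,v2:41,v3:0,v4:inf,v5:22,v6:49

step 1: dist = v0:inf,v1:19,v2:inf,v3:0,v4:inf,v5:inf,v6:inf
step 2: dist = v0:inf,v1:19,v2:inf,v3:0,v4:inf,v5:22,v6:inf
step 3: dist = v0:inf,v1:19,v2:41,v3:0,v4:inf,v5:22,v6:inf
step 4: dist = v0:inf,v1:19,v2:41,v3:0,v4:inf,v5:22,v6:49
step 5: dist = v0:58,v1:19,v2:41,v3:0,v4:inf,v5:22,v6:49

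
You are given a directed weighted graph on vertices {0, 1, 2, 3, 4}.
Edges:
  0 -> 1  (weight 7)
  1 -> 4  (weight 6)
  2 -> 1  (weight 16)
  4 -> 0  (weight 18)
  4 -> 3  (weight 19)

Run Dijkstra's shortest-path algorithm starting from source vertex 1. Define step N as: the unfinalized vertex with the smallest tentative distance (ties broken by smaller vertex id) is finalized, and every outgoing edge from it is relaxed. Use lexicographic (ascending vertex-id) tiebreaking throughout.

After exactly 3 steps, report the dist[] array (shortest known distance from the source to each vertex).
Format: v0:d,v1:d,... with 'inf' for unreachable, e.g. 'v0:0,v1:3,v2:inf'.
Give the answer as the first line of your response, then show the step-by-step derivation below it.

v0:24,v1:0,v2:inf,v3:25,v4:6

step 1: dist = v0:inf,v1:0,v2:inf,v3:inf,v4:6
step 2: dist = v0:24,v1:0,v2:inf,v3:25,v4:6
step 3: dist = v0:24,v1:0,v2:inf,v3:25,v4:6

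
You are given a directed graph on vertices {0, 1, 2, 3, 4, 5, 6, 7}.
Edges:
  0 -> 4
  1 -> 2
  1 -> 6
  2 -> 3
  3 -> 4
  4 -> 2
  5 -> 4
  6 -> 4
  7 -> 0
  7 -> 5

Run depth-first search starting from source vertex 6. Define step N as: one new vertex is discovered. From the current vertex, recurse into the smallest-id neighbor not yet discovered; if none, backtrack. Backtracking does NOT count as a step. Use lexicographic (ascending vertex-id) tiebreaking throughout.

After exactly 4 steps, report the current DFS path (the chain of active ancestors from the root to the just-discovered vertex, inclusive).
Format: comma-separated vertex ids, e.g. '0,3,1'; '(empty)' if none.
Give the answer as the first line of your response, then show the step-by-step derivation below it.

6,4,2,3

step 1: discover 6; path=6; order=6
step 2: discover 4; path=6>4; order=6,4
step 3: discover 2; path=6>4>2; order=6,4,2
step 4: discover 3; path=6>4>2>3; order=6,4,2,3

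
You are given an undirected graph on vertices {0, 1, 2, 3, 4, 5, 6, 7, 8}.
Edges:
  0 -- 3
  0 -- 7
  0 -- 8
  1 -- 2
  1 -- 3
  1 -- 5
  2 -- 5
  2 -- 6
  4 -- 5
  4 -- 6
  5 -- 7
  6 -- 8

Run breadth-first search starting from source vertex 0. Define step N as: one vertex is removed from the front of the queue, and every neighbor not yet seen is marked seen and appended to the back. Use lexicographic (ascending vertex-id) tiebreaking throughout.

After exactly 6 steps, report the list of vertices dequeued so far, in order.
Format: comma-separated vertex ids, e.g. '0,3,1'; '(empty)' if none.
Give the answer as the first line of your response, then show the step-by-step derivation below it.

0,3,7,8,1,5

step 1: dequeue 0; queue=[3,7,8]; order=0
step 2: dequeue 3; queue=[7,8,1]; order=0,3
step 3: dequeue 7; queue=[8,1,5]; order=0,3,7
step 4: dequeue 8; queue=[1,5,6]; order=0,3,7,8
step 5: dequeue 1; queue=[5,6,2]; order=0,3,7,8,1
step 6: dequeue 5; queue=[6,2,4]; order=0,3,7,8,1,5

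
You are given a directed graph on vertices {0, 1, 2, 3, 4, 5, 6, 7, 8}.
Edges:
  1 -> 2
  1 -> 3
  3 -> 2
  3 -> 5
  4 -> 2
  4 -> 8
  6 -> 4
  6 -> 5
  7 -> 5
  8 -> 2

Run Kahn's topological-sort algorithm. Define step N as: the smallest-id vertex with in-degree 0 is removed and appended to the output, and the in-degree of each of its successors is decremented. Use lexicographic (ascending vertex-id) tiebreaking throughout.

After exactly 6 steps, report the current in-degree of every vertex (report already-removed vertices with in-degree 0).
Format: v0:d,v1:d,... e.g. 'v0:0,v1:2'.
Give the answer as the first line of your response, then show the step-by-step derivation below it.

v0:0,v1:0,v2:1,v3:0,v4:0,v5:0,v6:0,v7:0,v8:0

step 1: output 0; order=[0]; indeg=(0,0,4,1,1,3,0,0,1)
step 2: output 1; order=[0,1]; indeg=(0,0,3,0,1,3,0,0,1)
step 3: output 3; order=[0,1,3]; indeg=(0,0,2,0,1,2,0,0,1)
step 4: output 6; order=[0,1,3,6]; indeg=(0,0,2,0,0,1,0,0,1)
step 5: output 4; order=[0,1,3,6,4]; indeg=(0,0,1,0,0,1,0,0,0)
step 6: output 7; order=[0,1,3,6,4,7]; indeg=(0,0,1,0,0,0,0,0,0)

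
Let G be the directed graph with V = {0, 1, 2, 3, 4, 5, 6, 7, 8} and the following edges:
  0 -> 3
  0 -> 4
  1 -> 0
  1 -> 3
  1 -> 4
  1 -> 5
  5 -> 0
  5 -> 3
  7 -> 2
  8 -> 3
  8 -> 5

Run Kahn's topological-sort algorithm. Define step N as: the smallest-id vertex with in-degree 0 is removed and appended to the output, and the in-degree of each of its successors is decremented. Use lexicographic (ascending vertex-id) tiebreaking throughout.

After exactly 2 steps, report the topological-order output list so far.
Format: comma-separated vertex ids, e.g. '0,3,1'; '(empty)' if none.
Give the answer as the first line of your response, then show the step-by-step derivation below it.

1,6

step 1: output 1; order=[1]; indeg=(1,0,1,3,1,1,0,0,0)
step 2: output 6; order=[1,6]; indeg=(1,0,1,3,1,1,0,0,0)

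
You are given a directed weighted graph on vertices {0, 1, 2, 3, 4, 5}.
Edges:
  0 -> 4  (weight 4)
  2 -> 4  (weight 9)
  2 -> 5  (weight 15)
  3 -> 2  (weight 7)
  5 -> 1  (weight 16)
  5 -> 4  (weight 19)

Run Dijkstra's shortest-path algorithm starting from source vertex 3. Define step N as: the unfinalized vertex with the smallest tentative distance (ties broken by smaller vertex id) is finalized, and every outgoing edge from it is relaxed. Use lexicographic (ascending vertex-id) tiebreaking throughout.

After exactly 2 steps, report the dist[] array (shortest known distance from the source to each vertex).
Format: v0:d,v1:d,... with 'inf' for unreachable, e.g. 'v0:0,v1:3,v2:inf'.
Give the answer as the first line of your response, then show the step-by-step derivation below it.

v0:inf,v1:inf,v2:7,v3:0,v4:16,v5:22

step 1: dist = v0:inf,v1:inf,v2:7,v3:0,v4:inf,v5:inf
step 2: dist = v0:inf,v1:inf,v2:7,v3:0,v4:16,v5:22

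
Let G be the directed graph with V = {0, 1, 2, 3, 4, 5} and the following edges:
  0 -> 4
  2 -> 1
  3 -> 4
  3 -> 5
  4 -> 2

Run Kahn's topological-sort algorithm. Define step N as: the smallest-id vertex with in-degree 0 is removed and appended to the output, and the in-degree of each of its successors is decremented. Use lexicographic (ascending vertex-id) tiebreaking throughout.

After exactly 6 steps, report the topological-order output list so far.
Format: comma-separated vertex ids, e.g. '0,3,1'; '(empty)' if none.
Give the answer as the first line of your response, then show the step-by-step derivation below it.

0,3,4,2,1,5

step 1: output 0; order=[0]; indeg=(0,1,1,0,1,1)
step 2: output 3; order=[0,3]; indeg=(0,1,1,0,0,0)
step 3: output 4; order=[0,3,4]; indeg=(0,1,0,0,0,0)
step 4: output 2; order=[0,3,4,2]; indeg=(0,0,0,0,0,0)
step 5: output 1; order=[0,3,4,2,1]; indeg=(0,0,0,0,0,0)
step 6: output 5; order=[0,3,4,2,1,5]; indeg=(0,0,0,0,0,0)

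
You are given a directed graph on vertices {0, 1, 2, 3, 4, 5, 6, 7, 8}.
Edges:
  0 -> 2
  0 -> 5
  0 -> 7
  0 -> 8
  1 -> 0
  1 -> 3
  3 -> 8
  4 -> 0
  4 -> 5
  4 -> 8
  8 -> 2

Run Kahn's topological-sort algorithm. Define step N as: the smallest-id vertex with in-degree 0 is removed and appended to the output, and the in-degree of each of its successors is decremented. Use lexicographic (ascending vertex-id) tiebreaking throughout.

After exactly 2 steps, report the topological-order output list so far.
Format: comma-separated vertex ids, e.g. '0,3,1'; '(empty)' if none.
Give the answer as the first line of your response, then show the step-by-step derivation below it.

1,3

step 1: output 1; order=[1]; indeg=(1,0,2,0,0,2,0,1,3)
step 2: output 3; order=[1,3]; indeg=(1,0,2,0,0,2,0,1,2)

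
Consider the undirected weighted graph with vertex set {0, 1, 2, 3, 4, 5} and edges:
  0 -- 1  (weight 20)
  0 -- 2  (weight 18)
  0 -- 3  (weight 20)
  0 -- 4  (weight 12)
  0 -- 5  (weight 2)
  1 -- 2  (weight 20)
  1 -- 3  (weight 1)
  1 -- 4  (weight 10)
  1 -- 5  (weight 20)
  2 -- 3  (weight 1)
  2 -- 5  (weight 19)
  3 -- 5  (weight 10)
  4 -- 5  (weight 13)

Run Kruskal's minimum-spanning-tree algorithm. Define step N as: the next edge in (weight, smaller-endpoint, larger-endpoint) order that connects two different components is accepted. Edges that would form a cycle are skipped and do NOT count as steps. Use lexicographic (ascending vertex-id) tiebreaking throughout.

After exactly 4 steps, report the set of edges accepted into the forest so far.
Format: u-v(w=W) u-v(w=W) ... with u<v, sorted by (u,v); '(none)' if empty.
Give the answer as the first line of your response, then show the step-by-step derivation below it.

0-5(w=2) 1-3(w=1) 1-4(w=10) 2-3(w=1)

step 1: add edge 1-3 (w=1); MST = {1-3(w=1)}
step 2: add edge 2-3 (w=1); MST = {1-3(w=1) 2-3(w=1)}
step 3: add edge 0-5 (w=2); MST = {0-5(w=2) 1-3(w=1) 2-3(w=1)}
step 4: add edge 1-4 (w=10); MST = {0-5(w=2) 1-3(w=1) 1-4(w=10) 2-3(w=1)}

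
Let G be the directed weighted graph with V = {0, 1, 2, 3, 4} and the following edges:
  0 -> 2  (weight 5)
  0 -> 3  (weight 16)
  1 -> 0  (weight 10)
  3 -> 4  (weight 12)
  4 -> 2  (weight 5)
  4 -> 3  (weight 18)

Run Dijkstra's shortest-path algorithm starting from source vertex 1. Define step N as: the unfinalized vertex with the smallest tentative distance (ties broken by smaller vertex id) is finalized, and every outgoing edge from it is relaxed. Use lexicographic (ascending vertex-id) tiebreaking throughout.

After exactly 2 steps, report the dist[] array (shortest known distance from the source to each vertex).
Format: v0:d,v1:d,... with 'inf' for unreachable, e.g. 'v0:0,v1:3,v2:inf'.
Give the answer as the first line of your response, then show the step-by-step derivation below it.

v0:10,v1:0,v2:15,v3:26,v4:inf

step 1: dist = v0:10,v1:0,v2:inf,v3:inf,v4:inf
step 2: dist = v0:10,v1:0,v2:15,v3:26,v4:inf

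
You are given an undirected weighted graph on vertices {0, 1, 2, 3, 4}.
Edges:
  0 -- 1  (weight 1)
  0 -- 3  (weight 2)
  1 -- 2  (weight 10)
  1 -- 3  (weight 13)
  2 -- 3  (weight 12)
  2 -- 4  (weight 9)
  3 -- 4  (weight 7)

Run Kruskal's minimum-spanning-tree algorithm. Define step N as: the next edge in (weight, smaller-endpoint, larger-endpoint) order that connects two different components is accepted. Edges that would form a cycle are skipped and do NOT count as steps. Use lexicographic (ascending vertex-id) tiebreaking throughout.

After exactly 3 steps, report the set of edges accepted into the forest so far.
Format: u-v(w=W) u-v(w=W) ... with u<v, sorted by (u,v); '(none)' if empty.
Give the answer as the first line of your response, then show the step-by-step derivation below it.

0-1(w=1) 0-3(w=2) 3-4(w=7)

step 1: add edge 0-1 (w=1); MST = {0-1(w=1)}
step 2: add edge 0-3 (w=2); MST = {0-1(w=1) 0-3(w=2)}
step 3: add edge 3-4 (w=7); MST = {0-1(w=1) 0-3(w=2) 3-4(w=7)}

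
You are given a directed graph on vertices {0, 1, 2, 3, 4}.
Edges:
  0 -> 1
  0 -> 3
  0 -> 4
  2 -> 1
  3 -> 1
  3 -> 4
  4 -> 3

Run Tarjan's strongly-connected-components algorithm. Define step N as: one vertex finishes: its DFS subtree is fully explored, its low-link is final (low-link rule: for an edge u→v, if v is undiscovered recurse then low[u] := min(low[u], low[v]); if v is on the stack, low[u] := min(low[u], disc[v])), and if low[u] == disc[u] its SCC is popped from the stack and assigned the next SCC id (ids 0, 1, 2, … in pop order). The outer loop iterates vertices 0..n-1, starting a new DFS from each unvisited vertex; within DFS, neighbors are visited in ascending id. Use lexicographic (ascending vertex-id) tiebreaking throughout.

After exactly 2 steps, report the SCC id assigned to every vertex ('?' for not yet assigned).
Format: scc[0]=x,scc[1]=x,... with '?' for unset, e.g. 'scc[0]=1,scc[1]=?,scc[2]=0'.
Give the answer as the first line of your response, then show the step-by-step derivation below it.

scc[0]=?,scc[1]=0,scc[2]=?,scc[3]=?,scc[4]=?

step 1: low=(low[0]=0,low[1]=1,low[2]=?,low[3]=?,low[4]=?); scc=(scc[0]=?,scc[1]=0,scc[2]=?,scc[3]=?,scc[4]=?)
step 2: low=(low[0]=0,low[1]=1,low[2]=?,low[3]=2,low[4]=2); scc=(scc[0]=?,scc[1]=0,scc[2]=?,scc[3]=?,scc[4]=?)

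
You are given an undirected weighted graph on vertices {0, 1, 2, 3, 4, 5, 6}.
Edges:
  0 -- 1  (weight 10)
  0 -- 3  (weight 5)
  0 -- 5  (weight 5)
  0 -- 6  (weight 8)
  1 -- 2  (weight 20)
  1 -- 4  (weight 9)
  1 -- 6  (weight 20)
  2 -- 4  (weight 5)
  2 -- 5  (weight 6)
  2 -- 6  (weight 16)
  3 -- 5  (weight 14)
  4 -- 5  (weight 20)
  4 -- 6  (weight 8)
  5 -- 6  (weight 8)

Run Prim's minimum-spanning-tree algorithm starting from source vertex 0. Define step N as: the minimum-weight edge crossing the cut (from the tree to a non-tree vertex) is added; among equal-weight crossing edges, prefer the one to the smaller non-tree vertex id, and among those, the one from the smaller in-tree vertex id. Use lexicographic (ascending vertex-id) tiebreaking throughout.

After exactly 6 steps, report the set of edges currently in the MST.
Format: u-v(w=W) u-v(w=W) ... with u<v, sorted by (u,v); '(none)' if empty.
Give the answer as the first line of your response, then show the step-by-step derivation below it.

0-3(w=5) 0-5(w=5) 0-6(w=8) 1-4(w=9) 2-4(w=5) 2-5(w=6)

step 1: add edge 0-3 (w=5); MST = {0-3(w=5)}
step 2: add edge 0-5 (w=5); MST = {0-3(w=5) 0-5(w=5)}
step 3: add edge 2-5 (w=6); MST = {0-3(w=5) 0-5(w=5) 2-5(w=6)}
step 4: add edge 2-4 (w=5); MST = {0-3(w=5) 0-5(w=5) 2-4(w=5) 2-5(w=6)}
step 5: add edge 0-6 (w=8); MST = {0-3(w=5) 0-5(w=5) 0-6(w=8) 2-4(w=5) 2-5(w=6)}
step 6: add edge 1-4 (w=9); MST = {0-3(w=5) 0-5(w=5) 0-6(w=8) 1-4(w=9) 2-4(w=5) 2-5(w=6)}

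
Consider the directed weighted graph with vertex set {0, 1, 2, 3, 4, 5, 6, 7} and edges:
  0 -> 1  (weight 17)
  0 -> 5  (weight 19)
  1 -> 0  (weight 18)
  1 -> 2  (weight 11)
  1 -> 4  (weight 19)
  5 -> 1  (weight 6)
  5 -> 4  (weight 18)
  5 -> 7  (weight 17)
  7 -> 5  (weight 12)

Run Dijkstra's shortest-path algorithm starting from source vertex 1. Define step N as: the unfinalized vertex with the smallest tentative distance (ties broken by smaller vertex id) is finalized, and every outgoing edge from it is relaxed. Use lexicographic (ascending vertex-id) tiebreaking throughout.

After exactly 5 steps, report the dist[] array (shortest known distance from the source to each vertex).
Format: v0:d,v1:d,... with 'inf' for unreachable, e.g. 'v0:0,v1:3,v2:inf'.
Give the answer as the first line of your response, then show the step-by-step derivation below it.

v0:18,v1:0,v2:11,v3:inf,v4:19,v5:37,v6:inf,v7:54

step 1: dist = v0:18,v1:0,v2:11,v3:inf,v4:19,v5:inf,v6:inf,v7:inf
step 2: dist = v0:18,v1:0,v2:11,v3:inf,v4:19,v5:inf,v6:inf,v7:inf
step 3: dist = v0:18,v1:0,v2:11,v3:inf,v4:19,v5:37,v6:inf,v7:inf
step 4: dist = v0:18,v1:0,v2:11,v3:inf,v4:19,v5:37,v6:inf,v7:inf
step 5: dist = v0:18,v1:0,v2:11,v3:inf,v4:19,v5:37,v6:inf,v7:54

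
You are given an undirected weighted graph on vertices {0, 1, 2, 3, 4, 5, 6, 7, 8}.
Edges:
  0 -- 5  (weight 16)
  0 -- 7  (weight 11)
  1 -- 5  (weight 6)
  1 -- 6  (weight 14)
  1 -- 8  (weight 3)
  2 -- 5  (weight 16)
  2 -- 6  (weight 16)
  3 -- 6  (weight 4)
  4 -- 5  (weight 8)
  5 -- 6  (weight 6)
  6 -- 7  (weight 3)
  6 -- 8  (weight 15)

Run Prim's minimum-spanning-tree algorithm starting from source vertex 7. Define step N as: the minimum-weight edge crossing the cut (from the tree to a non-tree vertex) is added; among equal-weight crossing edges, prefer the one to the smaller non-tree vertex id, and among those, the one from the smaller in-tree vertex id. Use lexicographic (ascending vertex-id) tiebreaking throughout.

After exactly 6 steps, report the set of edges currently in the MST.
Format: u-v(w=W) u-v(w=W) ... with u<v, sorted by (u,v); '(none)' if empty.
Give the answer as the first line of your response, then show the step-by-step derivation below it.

1-5(w=6) 1-8(w=3) 3-6(w=4) 4-5(w=8) 5-6(w=6) 6-7(w=3)

step 1: add edge 6-7 (w=3); MST = {6-7(w=3)}
step 2: add edge 3-6 (w=4); MST = {3-6(w=4) 6-7(w=3)}
step 3: add edge 5-6 (w=6); MST = {3-6(w=4) 5-6(w=6) 6-7(w=3)}
step 4: add edge 1-5 (w=6); MST = {1-5(w=6) 3-6(w=4) 5-6(w=6) 6-7(w=3)}
step 5: add edge 1-8 (w=3); MST = {1-5(w=6) 1-8(w=3) 3-6(w=4) 5-6(w=6) 6-7(w=3)}
step 6: add edge 4-5 (w=8); MST = {1-5(w=6) 1-8(w=3) 3-6(w=4) 4-5(w=8) 5-6(w=6) 6-7(w=3)}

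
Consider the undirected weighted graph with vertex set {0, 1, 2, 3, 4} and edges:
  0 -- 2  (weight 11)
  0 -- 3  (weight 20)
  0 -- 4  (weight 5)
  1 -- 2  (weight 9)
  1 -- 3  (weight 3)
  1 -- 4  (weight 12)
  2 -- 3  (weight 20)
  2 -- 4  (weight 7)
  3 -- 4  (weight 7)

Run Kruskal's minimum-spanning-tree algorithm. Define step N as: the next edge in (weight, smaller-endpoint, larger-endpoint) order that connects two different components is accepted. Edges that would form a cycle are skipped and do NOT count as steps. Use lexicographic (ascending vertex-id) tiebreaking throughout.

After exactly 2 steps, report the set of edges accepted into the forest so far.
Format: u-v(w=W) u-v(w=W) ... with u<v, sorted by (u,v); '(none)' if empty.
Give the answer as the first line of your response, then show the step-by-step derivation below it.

0-4(w=5) 1-3(w=3)

step 1: add edge 1-3 (w=3); MST = {1-3(w=3)}
step 2: add edge 0-4 (w=5); MST = {0-4(w=5) 1-3(w=3)}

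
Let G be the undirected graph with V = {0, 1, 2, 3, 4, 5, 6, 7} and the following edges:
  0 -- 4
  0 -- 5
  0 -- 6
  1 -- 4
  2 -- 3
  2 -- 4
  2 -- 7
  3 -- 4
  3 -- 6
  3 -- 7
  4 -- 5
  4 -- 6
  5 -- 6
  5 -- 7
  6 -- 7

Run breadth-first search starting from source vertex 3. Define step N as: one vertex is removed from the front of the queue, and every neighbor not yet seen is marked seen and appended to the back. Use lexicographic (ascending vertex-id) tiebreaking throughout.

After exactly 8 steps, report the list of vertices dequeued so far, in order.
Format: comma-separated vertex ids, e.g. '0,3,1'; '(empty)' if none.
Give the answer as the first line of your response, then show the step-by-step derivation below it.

3,2,4,6,7,0,1,5

step 1: dequeue 3; queue=[2,4,6,7]; order=3
step 2: dequeue 2; queue=[4,6,7]; order=3,2
step 3: dequeue 4; queue=[6,7,0,1,5]; order=3,2,4
step 4: dequeue 6; queue=[7,0,1,5]; order=3,2,4,6
step 5: dequeue 7; queue=[0,1,5]; order=3,2,4,6,7
step 6: dequeue 0; queue=[1,5]; order=3,2,4,6,7,0
step 7: dequeue 1; queue=[5]; order=3,2,4,6,7,0,1
step 8: dequeue 5; queue=[(empty)]; order=3,2,4,6,7,0,1,5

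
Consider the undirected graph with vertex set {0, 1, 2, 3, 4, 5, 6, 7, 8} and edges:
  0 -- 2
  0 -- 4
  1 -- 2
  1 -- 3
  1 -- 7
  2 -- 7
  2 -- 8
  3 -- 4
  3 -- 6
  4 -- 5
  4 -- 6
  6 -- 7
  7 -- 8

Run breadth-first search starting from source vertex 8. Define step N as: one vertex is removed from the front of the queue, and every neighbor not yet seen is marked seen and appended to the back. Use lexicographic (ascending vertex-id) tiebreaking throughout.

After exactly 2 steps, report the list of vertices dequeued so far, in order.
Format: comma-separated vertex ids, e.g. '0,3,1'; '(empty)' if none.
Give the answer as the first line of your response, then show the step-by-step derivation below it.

8,2

step 1: dequeue 8; queue=[2,7]; order=8
step 2: dequeue 2; queue=[7,0,1]; order=8,2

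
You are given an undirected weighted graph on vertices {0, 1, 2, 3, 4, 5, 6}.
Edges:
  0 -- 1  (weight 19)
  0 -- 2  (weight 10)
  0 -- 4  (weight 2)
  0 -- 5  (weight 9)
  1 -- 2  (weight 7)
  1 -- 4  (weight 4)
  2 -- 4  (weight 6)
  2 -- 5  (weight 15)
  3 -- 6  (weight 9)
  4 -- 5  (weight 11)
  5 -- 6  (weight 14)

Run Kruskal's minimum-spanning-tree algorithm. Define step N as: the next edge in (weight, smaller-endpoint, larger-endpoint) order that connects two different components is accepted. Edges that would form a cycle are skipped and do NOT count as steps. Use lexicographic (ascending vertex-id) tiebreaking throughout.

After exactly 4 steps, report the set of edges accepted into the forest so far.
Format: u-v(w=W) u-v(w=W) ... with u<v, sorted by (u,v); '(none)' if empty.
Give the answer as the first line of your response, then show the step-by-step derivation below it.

0-4(w=2) 0-5(w=9) 1-4(w=4) 2-4(w=6)

step 1: add edge 0-4 (w=2); MST = {0-4(w=2)}
step 2: add edge 1-4 (w=4); MST = {0-4(w=2) 1-4(w=4)}
step 3: add edge 2-4 (w=6); MST = {0-4(w=2) 1-4(w=4) 2-4(w=6)}
step 4: add edge 0-5 (w=9); MST = {0-4(w=2) 0-5(w=9) 1-4(w=4) 2-4(w=6)}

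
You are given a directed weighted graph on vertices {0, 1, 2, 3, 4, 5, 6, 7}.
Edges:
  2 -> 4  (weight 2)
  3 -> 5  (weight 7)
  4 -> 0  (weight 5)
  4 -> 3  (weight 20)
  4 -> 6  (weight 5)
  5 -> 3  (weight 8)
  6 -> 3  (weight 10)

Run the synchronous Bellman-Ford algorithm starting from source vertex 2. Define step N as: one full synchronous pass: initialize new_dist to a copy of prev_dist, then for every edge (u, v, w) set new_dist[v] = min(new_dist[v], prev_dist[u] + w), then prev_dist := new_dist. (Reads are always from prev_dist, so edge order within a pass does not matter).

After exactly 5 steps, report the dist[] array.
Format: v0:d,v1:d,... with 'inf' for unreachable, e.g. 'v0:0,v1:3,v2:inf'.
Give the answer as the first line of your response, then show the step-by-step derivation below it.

v0:7,v1:inf,v2:0,v3:17,v4:2,v5:24,v6:7,v7:inf

step 1: dist = v0:inf,v1:inf,v2:0,v3:inf,v4:2,v5:inf,v6:inf,v7:inf
step 2: dist = v0:7,v1:inf,v2:0,v3:22,v4:2,v5:inf,v6:7,v7:inf
step 3: dist = v0:7,v1:inf,v2:0,v3:17,v4:2,v5:29,v6:7,v7:inf
step 4: dist = v0:7,v1:inf,v2:0,v3:17,v4:2,v5:24,v6:7,v7:inf
step 5: dist = v0:7,v1:inf,v2:0,v3:17,v4:2,v5:24,v6:7,v7:inf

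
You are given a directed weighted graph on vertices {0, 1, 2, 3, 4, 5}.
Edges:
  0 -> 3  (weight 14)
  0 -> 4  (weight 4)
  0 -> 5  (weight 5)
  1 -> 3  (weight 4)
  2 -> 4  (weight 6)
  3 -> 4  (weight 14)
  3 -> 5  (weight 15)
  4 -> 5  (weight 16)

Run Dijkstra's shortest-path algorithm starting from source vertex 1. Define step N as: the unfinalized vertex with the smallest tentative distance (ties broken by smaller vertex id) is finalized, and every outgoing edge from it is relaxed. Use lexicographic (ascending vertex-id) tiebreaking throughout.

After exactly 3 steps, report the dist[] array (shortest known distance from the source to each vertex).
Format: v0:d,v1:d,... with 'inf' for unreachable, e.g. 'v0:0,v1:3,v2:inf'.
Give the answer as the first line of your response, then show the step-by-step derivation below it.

v0:inf,v1:0,v2:inf,v3:4,v4:18,v5:19

step 1: dist = v0:inf,v1:0,v2:inf,v3:4,v4:inf,v5:inf
step 2: dist = v0:inf,v1:0,v2:inf,v3:4,v4:18,v5:19
step 3: dist = v0:inf,v1:0,v2:inf,v3:4,v4:18,v5:19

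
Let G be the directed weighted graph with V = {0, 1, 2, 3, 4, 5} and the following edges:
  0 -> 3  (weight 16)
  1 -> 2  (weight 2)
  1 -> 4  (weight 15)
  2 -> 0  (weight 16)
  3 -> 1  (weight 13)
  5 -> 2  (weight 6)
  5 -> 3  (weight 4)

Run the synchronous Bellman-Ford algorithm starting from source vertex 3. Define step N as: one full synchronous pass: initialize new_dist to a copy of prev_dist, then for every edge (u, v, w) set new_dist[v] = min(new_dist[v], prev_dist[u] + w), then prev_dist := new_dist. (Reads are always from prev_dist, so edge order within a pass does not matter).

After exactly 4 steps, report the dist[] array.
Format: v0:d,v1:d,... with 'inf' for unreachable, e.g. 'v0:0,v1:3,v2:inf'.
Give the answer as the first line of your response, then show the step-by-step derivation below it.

v0:31,v1:13,v2:15,v3:0,v4:28,v5:inf

step 1: dist = v0:inf,v1:13,v2:inf,v3:0,v4:inf,v5:inf
step 2: dist = v0:inf,v1:13,v2:15,v3:0,v4:28,v5:inf
step 3: dist = v0:31,v1:13,v2:15,v3:0,v4:28,v5:inf
step 4: dist = v0:31,v1:13,v2:15,v3:0,v4:28,v5:inf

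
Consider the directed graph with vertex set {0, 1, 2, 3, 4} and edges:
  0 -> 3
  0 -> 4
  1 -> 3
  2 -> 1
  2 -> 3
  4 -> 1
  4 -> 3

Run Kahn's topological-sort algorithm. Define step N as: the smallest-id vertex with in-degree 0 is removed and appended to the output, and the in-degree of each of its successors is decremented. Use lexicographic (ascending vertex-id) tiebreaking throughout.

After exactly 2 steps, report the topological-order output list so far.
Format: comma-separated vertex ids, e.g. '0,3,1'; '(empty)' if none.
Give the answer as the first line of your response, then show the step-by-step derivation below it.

0,2

step 1: output 0; order=[0]; indeg=(0,2,0,3,0)
step 2: output 2; order=[0,2]; indeg=(0,1,0,2,0)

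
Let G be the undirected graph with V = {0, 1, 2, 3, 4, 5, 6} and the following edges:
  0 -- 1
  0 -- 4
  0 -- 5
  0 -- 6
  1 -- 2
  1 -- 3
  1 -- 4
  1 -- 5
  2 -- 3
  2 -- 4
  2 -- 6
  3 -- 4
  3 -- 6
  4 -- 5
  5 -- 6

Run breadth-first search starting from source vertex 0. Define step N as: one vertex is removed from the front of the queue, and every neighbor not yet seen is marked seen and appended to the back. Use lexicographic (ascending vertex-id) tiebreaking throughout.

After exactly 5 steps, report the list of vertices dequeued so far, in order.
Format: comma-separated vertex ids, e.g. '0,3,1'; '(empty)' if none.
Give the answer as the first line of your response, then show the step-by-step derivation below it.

0,1,4,5,6

step 1: dequeue 0; queue=[1,4,5,6]; order=0
step 2: dequeue 1; queue=[4,5,6,2,3]; order=0,1
step 3: dequeue 4; queue=[5,6,2,3]; order=0,1,4
step 4: dequeue 5; queue=[6,2,3]; order=0,1,4,5
step 5: dequeue 6; queue=[2,3]; order=0,1,4,5,6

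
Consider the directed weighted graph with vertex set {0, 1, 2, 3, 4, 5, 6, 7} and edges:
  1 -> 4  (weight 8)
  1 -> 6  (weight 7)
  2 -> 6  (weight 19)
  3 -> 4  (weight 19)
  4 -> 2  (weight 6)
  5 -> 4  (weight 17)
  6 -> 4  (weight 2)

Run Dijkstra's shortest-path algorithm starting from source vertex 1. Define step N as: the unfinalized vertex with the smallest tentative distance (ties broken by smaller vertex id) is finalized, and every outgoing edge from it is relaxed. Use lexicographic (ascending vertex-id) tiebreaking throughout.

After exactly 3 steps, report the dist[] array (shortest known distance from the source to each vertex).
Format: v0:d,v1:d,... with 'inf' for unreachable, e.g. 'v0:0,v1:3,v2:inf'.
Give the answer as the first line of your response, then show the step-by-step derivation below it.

v0:inf,v1:0,v2:14,v3:inf,v4:8,v5:inf,v6:7,v7:inf

step 1: dist = v0:inf,v1:0,v2:inf,v3:inf,v4:8,v5:inf,v6:7,v7:inf
step 2: dist = v0:inf,v1:0,v2:inf,v3:inf,v4:8,v5:inf,v6:7,v7:inf
step 3: dist = v0:inf,v1:0,v2:14,v3:inf,v4:8,v5:inf,v6:7,v7:inf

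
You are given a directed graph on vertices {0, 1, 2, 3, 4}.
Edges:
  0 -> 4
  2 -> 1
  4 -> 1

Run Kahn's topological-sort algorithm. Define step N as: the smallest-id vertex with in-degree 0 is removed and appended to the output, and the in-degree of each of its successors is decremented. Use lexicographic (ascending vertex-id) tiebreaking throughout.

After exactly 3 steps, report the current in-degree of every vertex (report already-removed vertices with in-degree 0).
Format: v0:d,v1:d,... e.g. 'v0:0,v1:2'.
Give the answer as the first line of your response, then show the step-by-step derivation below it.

v0:0,v1:1,v2:0,v3:0,v4:0

step 1: output 0; order=[0]; indeg=(0,2,0,0,0)
step 2: output 2; order=[0,2]; indeg=(0,1,0,0,0)
step 3: output 3; order=[0,2,3]; indeg=(0,1,0,0,0)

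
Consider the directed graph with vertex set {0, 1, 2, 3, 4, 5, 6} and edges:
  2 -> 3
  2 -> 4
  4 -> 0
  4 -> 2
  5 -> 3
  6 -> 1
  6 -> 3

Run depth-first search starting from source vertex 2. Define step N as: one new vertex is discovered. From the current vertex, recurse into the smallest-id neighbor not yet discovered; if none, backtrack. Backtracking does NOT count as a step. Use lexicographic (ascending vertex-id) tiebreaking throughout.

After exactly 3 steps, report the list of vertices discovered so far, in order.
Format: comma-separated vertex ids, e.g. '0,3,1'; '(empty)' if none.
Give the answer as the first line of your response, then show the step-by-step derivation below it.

2,3,4

step 1: discover 2; path=2; order=2
step 2: discover 3; path=2>3; order=2,3
step 3: discover 4; path=2>4; order=2,3,4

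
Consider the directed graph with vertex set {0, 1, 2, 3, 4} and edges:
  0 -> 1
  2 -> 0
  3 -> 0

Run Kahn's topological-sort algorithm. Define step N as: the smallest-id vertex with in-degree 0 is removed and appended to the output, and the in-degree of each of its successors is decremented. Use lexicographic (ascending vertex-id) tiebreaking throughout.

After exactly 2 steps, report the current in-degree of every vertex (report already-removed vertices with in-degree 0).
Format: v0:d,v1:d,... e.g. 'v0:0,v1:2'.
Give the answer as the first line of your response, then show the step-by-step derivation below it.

v0:0,v1:1,v2:0,v3:0,v4:0

step 1: output 2; order=[2]; indeg=(1,1,0,0,0)
step 2: output 3; order=[2,3]; indeg=(0,1,0,0,0)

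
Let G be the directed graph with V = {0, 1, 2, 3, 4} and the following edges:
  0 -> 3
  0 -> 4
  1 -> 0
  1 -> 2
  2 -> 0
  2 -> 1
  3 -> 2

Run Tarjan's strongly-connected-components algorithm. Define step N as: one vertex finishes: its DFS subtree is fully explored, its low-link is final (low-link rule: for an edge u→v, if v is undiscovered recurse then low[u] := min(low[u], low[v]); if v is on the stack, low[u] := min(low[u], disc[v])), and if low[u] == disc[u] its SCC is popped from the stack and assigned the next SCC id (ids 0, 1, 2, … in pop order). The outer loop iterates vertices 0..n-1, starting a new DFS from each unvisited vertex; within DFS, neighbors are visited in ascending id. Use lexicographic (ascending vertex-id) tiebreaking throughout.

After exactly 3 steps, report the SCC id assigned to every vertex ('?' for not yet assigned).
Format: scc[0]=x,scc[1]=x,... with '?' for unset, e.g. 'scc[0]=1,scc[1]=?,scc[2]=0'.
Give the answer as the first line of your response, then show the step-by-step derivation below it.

scc[0]=?,scc[1]=?,scc[2]=?,scc[3]=?,scc[4]=?

step 1: low=(low[0]=0,low[1]=0,low[2]=0,low[3]=1,low[4]=?); scc=(scc[0]=?,scc[1]=?,scc[2]=?,scc[3]=?,scc[4]=?)
step 2: low=(low[0]=0,low[1]=0,low[2]=0,low[3]=1,low[4]=?); scc=(scc[0]=?,scc[1]=?,scc[2]=?,scc[3]=?,scc[4]=?)
step 3: low=(low[0]=0,low[1]=0,low[2]=0,low[3]=0,low[4]=?); scc=(scc[0]=?,scc[1]=?,scc[2]=?,scc[3]=?,scc[4]=?)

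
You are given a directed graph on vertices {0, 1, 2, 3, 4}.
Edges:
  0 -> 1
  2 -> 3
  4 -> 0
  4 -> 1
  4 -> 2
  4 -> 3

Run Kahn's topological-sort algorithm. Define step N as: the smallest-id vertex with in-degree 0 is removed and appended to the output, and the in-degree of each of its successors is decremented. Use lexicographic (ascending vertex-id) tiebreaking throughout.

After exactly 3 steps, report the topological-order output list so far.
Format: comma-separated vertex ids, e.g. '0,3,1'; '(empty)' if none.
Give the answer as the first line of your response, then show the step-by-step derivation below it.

4,0,1

step 1: output 4; order=[4]; indeg=(0,1,0,1,0)
step 2: output 0; order=[4,0]; indeg=(0,0,0,1,0)
step 3: output 1; order=[4,0,1]; indeg=(0,0,0,1,0)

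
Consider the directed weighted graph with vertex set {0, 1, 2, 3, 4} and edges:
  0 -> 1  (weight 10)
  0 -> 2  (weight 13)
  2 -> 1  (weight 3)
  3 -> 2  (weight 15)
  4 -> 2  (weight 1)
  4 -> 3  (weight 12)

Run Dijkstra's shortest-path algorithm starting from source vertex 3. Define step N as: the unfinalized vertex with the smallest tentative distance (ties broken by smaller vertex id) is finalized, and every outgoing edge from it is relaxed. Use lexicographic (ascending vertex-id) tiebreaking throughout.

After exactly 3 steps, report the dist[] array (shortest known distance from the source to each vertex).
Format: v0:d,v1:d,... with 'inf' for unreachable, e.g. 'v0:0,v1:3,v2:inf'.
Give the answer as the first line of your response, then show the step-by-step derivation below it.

v0:inf,v1:18,v2:15,v3:0,v4:inf

step 1: dist = v0:inf,v1:inf,v2:15,v3:0,v4:inf
step 2: dist = v0:inf,v1:18,v2:15,v3:0,v4:inf
step 3: dist = v0:inf,v1:18,v2:15,v3:0,v4:inf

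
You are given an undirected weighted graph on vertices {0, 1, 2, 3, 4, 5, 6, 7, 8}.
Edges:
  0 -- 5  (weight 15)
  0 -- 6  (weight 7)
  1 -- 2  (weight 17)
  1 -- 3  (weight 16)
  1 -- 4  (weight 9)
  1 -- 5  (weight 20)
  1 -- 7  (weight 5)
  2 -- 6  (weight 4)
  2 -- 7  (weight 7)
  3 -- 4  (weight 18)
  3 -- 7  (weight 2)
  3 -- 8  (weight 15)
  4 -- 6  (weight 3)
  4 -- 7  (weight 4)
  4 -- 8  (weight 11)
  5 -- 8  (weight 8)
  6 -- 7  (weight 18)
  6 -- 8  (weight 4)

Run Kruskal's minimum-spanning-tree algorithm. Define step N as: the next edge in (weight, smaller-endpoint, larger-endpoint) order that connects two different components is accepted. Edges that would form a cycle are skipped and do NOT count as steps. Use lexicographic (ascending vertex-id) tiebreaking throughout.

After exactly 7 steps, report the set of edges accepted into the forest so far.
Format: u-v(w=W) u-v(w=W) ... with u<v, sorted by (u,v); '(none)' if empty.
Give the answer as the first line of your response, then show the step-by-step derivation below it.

0-6(w=7) 1-7(w=5) 2-6(w=4) 3-7(w=2) 4-6(w=3) 4-7(w=4) 6-8(w=4)

step 1: add edge 3-7 (w=2); MST = {3-7(w=2)}
step 2: add edge 4-6 (w=3); MST = {3-7(w=2) 4-6(w=3)}
step 3: add edge 2-6 (w=4); MST = {2-6(w=4) 3-7(w=2) 4-6(w=3)}
step 4: add edge 4-7 (w=4); MST = {2-6(w=4) 3-7(w=2) 4-6(w=3) 4-7(w=4)}
step 5: add edge 6-8 (w=4); MST = {2-6(w=4) 3-7(w=2) 4-6(w=3) 4-7(w=4) 6-8(w=4)}
step 6: add edge 1-7 (w=5); MST = {1-7(w=5) 2-6(w=4) 3-7(w=2) 4-6(w=3) 4-7(w=4) 6-8(w=4)}
step 7: add edge 0-6 (w=7); MST = {0-6(w=7) 1-7(w=5) 2-6(w=4) 3-7(w=2) 4-6(w=3) 4-7(w=4) 6-8(w=4)}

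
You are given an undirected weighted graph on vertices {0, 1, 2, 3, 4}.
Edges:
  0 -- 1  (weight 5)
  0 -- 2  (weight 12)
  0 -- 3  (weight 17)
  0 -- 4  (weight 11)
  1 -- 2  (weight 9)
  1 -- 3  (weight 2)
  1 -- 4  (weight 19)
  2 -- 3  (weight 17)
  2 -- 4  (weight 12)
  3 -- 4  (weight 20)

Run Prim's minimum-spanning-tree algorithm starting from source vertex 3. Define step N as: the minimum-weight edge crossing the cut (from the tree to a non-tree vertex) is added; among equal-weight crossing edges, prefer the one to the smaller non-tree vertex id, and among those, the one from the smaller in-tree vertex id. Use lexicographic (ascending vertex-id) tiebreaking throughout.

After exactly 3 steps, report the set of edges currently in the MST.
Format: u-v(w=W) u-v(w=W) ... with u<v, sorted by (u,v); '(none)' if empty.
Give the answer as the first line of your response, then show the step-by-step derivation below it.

0-1(w=5) 1-2(w=9) 1-3(w=2)

step 1: add edge 1-3 (w=2); MST = {1-3(w=2)}
step 2: add edge 0-1 (w=5); MST = {0-1(w=5) 1-3(w=2)}
step 3: add edge 1-2 (w=9); MST = {0-1(w=5) 1-2(w=9) 1-3(w=2)}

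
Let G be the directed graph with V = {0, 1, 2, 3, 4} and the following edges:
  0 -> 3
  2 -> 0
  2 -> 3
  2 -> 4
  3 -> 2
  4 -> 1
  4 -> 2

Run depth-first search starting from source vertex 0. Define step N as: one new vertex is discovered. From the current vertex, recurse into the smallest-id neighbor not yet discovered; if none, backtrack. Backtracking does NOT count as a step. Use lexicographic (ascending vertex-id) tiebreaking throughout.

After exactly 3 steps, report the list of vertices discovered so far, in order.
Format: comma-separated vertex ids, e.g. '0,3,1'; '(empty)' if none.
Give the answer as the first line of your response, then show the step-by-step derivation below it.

0,3,2

step 1: discover 0; path=0; order=0
step 2: discover 3; path=0>3; order=0,3
step 3: discover 2; path=0>3>2; order=0,3,2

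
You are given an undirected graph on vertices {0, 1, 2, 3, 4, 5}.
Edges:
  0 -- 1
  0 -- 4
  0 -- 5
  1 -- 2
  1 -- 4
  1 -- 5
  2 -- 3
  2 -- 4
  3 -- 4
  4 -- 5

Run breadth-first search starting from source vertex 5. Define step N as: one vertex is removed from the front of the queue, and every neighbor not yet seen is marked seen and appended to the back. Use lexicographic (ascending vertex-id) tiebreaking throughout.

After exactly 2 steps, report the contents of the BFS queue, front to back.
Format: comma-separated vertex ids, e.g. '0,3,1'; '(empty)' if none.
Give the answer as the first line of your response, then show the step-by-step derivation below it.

1,4

step 1: dequeue 5; queue=[0,1,4]; order=5
step 2: dequeue 0; queue=[1,4]; order=5,0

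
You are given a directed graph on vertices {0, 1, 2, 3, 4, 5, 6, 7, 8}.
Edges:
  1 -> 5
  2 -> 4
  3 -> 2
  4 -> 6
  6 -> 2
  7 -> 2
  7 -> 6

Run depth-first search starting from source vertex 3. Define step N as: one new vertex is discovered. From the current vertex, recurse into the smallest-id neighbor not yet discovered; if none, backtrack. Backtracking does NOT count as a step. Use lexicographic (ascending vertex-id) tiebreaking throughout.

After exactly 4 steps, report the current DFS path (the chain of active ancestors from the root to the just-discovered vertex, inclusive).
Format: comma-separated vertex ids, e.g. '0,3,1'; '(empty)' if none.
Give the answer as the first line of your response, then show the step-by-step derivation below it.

3,2,4,6

step 1: discover 3; path=3; order=3
step 2: discover 2; path=3>2; order=3,2
step 3: discover 4; path=3>2>4; order=3,2,4
step 4: discover 6; path=3>2>4>6; order=3,2,4,6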